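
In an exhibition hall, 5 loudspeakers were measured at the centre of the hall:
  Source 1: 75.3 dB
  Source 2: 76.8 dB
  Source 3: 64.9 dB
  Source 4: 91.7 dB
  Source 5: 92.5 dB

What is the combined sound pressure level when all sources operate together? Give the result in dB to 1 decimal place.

95.2 dB

Sum in the linear (power) domain: Σ 10^(Lᵢ/10) = 10^(75.3/10) + 10^(76.8/10) + 10^(64.9/10) + 10^(91.7/10) + 10^(92.5/10) = 3.342e+09.
L_total = 10·log₁₀(3.342e+09) = 95.2 dB.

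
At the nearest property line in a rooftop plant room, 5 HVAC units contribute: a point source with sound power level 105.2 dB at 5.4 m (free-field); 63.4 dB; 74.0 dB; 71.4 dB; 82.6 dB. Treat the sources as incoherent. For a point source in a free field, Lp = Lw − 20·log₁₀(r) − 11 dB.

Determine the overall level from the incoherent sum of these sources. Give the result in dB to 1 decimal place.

Source at 5.4 m: Lp = 105.2 − 20·log₁₀(5.4) − 11 = 79.6 dB.
Converting to relative power and adding: 10^(79.6/10) + 10^(63.4/10) + 10^(74.0/10) + 10^(71.4/10) + 10^(82.6/10) = 3.143e+08.
Combined level = 10 log₁₀(3.143e+08) = 85.0 dB.

85.0 dB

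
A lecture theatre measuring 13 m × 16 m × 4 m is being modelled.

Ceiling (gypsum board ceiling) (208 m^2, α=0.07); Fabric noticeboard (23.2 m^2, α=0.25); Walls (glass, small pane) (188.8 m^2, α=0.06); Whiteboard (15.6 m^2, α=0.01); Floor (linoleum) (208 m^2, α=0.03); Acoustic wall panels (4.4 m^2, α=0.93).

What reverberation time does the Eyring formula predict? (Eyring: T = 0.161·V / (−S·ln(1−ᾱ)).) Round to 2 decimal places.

3.07 s

S = Σ Sᵢ = 648.0 m^2.
Absorption A = 208×0.07 + 23.2×0.25 + 188.8×0.06 + 15.6×0.01 + 208×0.03 + 4.4×0.93 = 42.176 sabins.
Mean coefficient ᾱ = A/S = 0.0651.
−S·ln(1−ᾱ) = −648.0 × ln(1 − 0.0651) = 43.621.
V = 13 × 16 × 4 = 832 m³.
RT60 = 0.161 × 832 / 43.621 = 3.07 s.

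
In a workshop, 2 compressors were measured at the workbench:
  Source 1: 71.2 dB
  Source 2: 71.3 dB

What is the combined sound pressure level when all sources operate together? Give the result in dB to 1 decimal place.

74.3 dB

Sum in the linear (power) domain: Σ 10^(Lᵢ/10) = 10^(71.2/10) + 10^(71.3/10) = 2.667e+07.
L_total = 10·log₁₀(2.667e+07) = 74.3 dB.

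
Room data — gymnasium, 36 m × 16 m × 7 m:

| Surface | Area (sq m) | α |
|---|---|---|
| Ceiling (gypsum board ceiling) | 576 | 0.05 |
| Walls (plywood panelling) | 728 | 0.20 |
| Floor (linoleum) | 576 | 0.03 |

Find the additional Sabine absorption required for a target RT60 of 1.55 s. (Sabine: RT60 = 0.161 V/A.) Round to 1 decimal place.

227.1 sabins

A₁ = Σ Sᵢαᵢ = 576·0.05 + 728·0.20 + 576·0.03 = 191.680 sabins.
For T = 1.55 s, need A₂ = 0.161·V/T = 0.161·4032/1.55 = 418.808 sabins.
Shortfall: 418.808 − 191.680 = 227.1 sabins.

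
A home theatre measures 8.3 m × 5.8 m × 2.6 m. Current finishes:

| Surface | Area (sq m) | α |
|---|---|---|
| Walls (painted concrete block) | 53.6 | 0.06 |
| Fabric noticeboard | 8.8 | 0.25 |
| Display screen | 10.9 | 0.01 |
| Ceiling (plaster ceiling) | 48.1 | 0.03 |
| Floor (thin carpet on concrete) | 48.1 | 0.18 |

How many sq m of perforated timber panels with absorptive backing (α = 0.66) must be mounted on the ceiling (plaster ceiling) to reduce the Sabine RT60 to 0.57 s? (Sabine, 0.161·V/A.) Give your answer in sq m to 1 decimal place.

Total absorption A₁ = 53.6×0.06 + 8.8×0.25 + 10.9×0.01 + 48.1×0.03 + 48.1×0.18
  = 3.216 + 2.200 + 0.109 + 1.443 + 8.658 = 15.626 sq m sabins.
V = 125.164 m³. Target absorption A₂ = 0.161 × 125.164 / 0.57 = 35.353 sabins.
Absorption to add: 35.353 − 15.626 = 19.727 sabins.
Each sq m of panel replacing the ceiling (plaster ceiling) adds (0.66 − 0.03) = 0.63 sabins.
Area = ΔA/Δα = 19.727/0.63 = 31.3 sq m.

31.3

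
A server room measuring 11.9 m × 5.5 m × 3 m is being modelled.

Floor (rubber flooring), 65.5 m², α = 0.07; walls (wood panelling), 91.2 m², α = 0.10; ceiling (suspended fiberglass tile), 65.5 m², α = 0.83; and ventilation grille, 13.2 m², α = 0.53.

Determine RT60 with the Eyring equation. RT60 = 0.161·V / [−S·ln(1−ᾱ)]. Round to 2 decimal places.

Total surface area S = 65.5 + 91.2 + 65.5 + 13.2 = 235.4 m².
Absorption A = 65.5×0.07 + 91.2×0.10 + 65.5×0.83 + 13.2×0.53 = 75.066 sabins.
ᾱ = 75.066 / 235.4 = 0.3189.
−S·ln(1−ᾱ) = −235.4 × ln(1 − 0.3189) = 90.404.
V = 11.9 × 5.5 × 3 = 196.35 m³.
T = 0.161·V/[−S·ln(1−ᾱ)] = 0.161·196.35/90.404 = 0.35 s.

0.35 s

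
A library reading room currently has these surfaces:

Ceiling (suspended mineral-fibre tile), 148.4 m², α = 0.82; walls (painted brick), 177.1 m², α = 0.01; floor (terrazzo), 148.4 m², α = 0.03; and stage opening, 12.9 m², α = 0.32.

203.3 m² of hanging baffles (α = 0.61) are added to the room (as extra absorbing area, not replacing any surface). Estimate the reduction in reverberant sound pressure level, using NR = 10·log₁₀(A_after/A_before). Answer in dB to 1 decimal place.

Total absorption A_before = 148.4×0.82 + 177.1×0.01 + 148.4×0.03 + 12.9×0.32
  = 121.688 + 1.771 + 4.452 + 4.128 = 132.039 m² sabins.
Treatment contributes 203.3·0.61 = 124.013 sabins.
New total A_after = 256.052 sabins.
NR = 10·log₁₀(256.052/132.039) = 2.9 dB.

2.9 dB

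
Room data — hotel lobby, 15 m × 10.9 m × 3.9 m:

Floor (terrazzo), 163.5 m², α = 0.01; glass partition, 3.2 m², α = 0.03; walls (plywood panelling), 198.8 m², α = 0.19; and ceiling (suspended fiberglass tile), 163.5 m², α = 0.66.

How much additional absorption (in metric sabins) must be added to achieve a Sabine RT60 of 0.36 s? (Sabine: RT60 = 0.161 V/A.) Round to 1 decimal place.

137.8 sabins

Equivalent absorption area: A₁ = 163.5·0.01 + 3.2·0.03 + 198.8·0.19 + 163.5·0.66 = 147.413 m².
V = 637.65 m³. Required absorption A₂ = 0.161 × 637.65 / 0.36 = 285.171 sabins.
Shortfall: 285.171 − 147.413 = 137.8 sabins.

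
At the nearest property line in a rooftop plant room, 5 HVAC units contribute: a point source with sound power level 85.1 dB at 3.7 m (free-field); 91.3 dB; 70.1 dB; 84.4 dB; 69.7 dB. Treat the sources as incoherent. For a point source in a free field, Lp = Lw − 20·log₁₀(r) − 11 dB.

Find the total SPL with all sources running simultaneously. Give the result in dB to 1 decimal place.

92.2 dB

Source at 3.7 m: Lp = 85.1 − 20·log₁₀(3.7) − 11 = 62.7 dB.
Σ 10^(Lᵢ/10) = 1.646e+09.
Combined level = 10 log₁₀(1.646e+09) = 92.2 dB.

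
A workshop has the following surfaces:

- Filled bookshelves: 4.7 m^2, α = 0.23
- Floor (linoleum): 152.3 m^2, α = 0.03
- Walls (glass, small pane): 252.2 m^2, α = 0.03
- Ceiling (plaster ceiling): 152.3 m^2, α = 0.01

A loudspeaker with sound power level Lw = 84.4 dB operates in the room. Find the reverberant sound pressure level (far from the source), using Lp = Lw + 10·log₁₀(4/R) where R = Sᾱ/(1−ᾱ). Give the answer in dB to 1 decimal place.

Σ(Sᵢαᵢ) = 4.7·0.23 + 152.3·0.03 + 252.2·0.03 + 152.3·0.01 = 14.739; total area S = 561.5 m^2.
ᾱ = 0.0262, so room constant R = A/(1−ᾱ) = 15.136 m^2.
Lp = Lw + 10 log₁₀(4/R) = 84.4 -5.78 = 78.6 dB.

78.6 dB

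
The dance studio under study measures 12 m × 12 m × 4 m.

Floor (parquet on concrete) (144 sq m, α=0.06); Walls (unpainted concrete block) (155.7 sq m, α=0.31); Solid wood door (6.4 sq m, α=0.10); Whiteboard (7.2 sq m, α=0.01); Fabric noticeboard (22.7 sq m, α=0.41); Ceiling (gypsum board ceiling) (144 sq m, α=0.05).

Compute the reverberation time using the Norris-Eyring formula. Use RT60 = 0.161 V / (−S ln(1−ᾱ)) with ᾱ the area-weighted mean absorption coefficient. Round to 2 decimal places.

1.15 s

S = Σ Sᵢ = 480.0 sq m.
Σ(Sᵢαᵢ) = 144×0.06 + 155.7×0.31 + 6.4×0.10 + 7.2×0.01 + 22.7×0.41 + 144×0.05 = 74.126.
ᾱ = 74.126 / 480.0 = 0.1544.
−S·ln(1−ᾱ) = −480.0 × ln(1 − 0.1544) = 80.500.
V = 12 × 12 × 4 = 576 m³.
T = 0.161·V/[−S·ln(1−ᾱ)] = 0.161·576/80.500 = 1.15 s.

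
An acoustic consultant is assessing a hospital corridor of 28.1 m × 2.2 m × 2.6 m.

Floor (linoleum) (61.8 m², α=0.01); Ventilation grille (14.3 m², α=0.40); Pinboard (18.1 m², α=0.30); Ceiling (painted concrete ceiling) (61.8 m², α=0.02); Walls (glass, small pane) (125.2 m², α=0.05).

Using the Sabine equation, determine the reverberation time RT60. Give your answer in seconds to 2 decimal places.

Summing Sᵢαᵢ: 0.618 + 5.720 + 5.430 + 1.236 + 6.260 → A = 19.264 sabins.
Volume V = 28.1 × 2.2 × 2.6 = 160.732 m³.
T = 0.161 V/A = 0.161·160.732/19.264 = 1.34 s.

1.34 s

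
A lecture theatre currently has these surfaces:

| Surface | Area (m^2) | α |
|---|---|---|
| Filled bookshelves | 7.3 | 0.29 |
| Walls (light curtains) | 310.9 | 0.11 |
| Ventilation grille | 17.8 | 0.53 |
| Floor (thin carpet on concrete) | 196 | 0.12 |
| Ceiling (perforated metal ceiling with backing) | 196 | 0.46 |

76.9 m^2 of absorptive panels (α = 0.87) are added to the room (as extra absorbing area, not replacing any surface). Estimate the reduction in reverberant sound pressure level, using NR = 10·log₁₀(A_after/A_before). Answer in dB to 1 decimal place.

Total absorption A_before = 7.3×0.29 + 310.9×0.11 + 17.8×0.53 + 196×0.12 + 196×0.46
  = 2.117 + 34.199 + 9.434 + 23.520 + 90.160 = 159.430 m^2 sabins.
Added absorption = 76.9 × 0.87 = 66.903 sabins.
A_after = 159.430 + 66.903 = 226.333 sabins.
NR = 10·log₁₀(226.333/159.430) = 1.5 dB.

1.5 dB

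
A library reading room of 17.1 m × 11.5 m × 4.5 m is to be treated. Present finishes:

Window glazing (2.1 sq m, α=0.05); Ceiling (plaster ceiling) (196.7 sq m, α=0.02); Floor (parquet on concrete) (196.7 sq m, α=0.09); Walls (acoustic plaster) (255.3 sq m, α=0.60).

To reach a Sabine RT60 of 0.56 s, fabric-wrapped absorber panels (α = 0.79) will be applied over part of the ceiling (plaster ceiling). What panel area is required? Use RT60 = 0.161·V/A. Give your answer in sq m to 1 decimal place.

A₁ = Σ Sᵢαᵢ = 2.1*0.05 + 196.7*0.02 + 196.7*0.09 + 255.3*0.60 = 174.922 sabins.
V = 884.925 m³. Target absorption A₂ = 0.161 × 884.925 / 0.56 = 254.416 sabins.
ΔA needed = 254.416 − 174.922 = 79.494 sabins.
Each sq m of panel replacing the ceiling (plaster ceiling) adds (0.79 − 0.02) = 0.77 sabins.
Area = ΔA/Δα = 79.494/0.77 = 103.2 sq m.

103.2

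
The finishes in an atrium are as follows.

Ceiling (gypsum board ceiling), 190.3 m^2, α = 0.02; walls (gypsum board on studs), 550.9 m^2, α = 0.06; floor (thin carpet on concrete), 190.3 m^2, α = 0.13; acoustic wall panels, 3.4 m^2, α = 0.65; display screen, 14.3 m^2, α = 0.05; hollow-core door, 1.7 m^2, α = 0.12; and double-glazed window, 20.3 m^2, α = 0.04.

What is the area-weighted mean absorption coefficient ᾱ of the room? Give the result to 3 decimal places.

0.067

Total surface area S = 971.2 m^2.
A = 190.3×0.02 + 550.9×0.06 + 190.3×0.13 + 3.4×0.65 + 14.3×0.05 + 1.7×0.12 + 20.3×0.04 = 65.540 sabins.
ᾱ = 65.540 / 971.2 = 0.067.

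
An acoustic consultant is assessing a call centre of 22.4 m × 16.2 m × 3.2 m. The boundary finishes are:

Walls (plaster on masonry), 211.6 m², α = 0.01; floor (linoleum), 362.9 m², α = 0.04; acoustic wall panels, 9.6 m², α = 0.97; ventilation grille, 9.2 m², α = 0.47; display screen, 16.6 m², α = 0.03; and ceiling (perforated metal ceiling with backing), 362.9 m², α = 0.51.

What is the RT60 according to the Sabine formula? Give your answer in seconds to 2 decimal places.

A = Σ Sᵢαᵢ = 211.6×0.01 + 362.9×0.04 + 9.6×0.97 + 9.2×0.47 + 16.6×0.03 + 362.9×0.51 = 215.845 sabins.
Room volume: 1161.216 m³.
Sabine: RT60 = 0.161 × 1161.216 / 215.845 = 0.87 s.

0.87 s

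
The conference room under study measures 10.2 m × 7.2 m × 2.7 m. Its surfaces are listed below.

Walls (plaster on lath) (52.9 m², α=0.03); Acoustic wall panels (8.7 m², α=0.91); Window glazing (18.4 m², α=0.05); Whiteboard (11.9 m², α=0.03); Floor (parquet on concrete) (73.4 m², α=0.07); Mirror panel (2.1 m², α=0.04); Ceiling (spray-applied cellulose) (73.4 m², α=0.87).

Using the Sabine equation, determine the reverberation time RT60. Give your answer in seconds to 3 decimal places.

Equivalent absorption area: A = 52.9×0.03 + 8.7×0.91 + 18.4×0.05 + 11.9×0.03 + 73.4×0.07 + 2.1×0.04 + 73.4×0.87 = 79.861 m².
Room volume: 198.288 m³.
T = 0.161 V/A = 0.161·198.288/79.861 = 0.400 s.

0.400 s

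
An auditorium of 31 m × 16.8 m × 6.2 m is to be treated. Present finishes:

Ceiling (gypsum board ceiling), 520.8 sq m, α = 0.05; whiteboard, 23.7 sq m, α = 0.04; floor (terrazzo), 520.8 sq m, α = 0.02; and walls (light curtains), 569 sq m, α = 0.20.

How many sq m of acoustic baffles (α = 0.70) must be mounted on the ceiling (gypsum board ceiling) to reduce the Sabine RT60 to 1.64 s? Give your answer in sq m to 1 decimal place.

255.1

Summing Sᵢαᵢ: 26.040 + 0.948 + 10.416 + 113.800 → A₁ = 151.204 sabins.
V = 3228.96 m³. Target absorption A₂ = 0.161 × 3228.96 / 1.64 = 316.989 sabins.
Absorption to add: 316.989 − 151.204 = 165.785 sabins.
Each sq m of panel replacing the ceiling (gypsum board ceiling) adds (0.70 − 0.05) = 0.65 sabins.
Panel area = 165.785 / 0.65 = 255.1 sq m.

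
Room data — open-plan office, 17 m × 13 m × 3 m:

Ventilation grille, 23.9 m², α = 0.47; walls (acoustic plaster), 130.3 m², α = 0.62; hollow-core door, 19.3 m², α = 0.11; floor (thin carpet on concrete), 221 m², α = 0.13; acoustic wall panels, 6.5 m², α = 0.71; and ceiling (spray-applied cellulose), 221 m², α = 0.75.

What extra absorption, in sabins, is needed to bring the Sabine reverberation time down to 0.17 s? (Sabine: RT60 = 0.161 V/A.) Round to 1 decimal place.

Summing Sᵢαᵢ: 11.233 + 80.786 + 2.123 + 28.730 + 4.615 + 165.750 → A₁ = 293.237 sabins.
Target A₂ = 0.161·663/0.17 = 627.900 sabins (V = 663 m³).
Shortfall: 627.900 − 293.237 = 334.7 sabins.

334.7 sabins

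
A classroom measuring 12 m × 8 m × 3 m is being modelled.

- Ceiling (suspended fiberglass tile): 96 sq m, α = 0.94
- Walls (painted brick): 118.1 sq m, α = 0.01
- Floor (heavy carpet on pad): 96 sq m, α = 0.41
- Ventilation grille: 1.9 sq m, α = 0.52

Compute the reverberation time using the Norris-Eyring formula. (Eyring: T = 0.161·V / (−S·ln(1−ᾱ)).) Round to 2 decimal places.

0.27 seconds

Total surface area S = 96 + 118.1 + 96 + 1.9 = 312.0 sq m.
Absorption A = 96×0.94 + 118.1×0.01 + 96×0.41 + 1.9×0.52 = 131.769 sabins.
Mean coefficient ᾱ = A/S = 0.4223.
Eyring denominator: −S ln(1−ᾱ) = 171.195.
V = 12 × 8 × 3 = 288 m³.
T = 0.161·V/[−S·ln(1−ᾱ)] = 0.161·288/171.195 = 0.27 s.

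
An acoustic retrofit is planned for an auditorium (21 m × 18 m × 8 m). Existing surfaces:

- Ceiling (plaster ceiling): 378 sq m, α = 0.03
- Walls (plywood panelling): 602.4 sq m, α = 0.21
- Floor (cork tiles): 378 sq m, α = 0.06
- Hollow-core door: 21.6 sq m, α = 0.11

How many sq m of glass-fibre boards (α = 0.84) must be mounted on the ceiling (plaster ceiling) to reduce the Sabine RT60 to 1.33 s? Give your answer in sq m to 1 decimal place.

Equivalent absorption area: A₁ = 378×0.03 + 602.4×0.21 + 378×0.06 + 21.6×0.11 = 162.900 sq m.
Required A₂ = 0.161·3024/1.33 = 366.063 sabins.
ΔA needed = 366.063 − 162.900 = 203.163 sabins.
Net gain per sq m: Δα = 0.84 − 0.03 = 0.81.
Area = ΔA/Δα = 203.163/0.81 = 250.8 sq m.

250.8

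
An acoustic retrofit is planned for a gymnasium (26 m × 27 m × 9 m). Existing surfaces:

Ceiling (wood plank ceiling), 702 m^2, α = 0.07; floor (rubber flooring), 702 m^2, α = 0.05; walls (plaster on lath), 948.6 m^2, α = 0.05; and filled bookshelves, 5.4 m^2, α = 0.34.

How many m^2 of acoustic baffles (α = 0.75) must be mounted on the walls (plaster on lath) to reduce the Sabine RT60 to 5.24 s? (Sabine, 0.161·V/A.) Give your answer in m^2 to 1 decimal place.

86.6

Total absorption A₁ = 702*0.07 + 702*0.05 + 948.6*0.05 + 5.4*0.34
  = 49.140 + 35.100 + 47.430 + 1.836 = 133.506 m^2 sabins.
Required A₂ = 0.161·6318/5.24 = 194.122 sabins.
ΔA needed = 194.122 − 133.506 = 60.616 sabins.
Net gain per m^2: Δα = 0.75 − 0.05 = 0.70.
Panel area = 60.616 / 0.70 = 86.6 m^2.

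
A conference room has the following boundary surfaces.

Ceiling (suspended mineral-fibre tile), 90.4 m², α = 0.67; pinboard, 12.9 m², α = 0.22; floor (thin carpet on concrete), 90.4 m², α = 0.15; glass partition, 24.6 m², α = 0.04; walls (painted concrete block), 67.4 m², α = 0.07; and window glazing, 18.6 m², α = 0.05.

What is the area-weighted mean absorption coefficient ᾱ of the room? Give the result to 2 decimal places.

Total surface area S = 304.3 m².
A = 90.4*0.67 + 12.9*0.22 + 90.4*0.15 + 24.6*0.04 + 67.4*0.07 + 18.6*0.05 = 83.598 sabins.
ᾱ = 83.598 / 304.3 = 0.27.

0.27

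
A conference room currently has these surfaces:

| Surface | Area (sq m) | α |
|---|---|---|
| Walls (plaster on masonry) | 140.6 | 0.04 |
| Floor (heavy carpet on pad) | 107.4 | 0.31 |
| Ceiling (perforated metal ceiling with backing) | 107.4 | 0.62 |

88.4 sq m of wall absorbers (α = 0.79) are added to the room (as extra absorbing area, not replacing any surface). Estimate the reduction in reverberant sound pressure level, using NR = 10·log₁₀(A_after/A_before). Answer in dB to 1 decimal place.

2.2 dB

Summing Sᵢαᵢ: 5.624 + 33.294 + 66.588 → A_before = 105.506 sabins.
Treatment contributes 88.4·0.79 = 69.836 sabins.
New total A_after = 175.342 sabins.
NR = 10·log₁₀(175.342/105.506) = 2.2 dB.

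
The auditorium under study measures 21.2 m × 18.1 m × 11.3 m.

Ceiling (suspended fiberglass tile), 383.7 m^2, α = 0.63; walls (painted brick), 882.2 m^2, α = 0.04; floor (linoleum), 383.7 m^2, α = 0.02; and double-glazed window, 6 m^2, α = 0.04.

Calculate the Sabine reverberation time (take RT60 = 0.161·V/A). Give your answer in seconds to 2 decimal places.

Equivalent absorption area: A = 383.7·0.63 + 882.2·0.04 + 383.7·0.02 + 6·0.04 = 284.933 m^2.
V = 21.2·18.1·11.3 = 4336.036 m³.
T = 0.161 V/A = 0.161·4336.036/284.933 = 2.45 s.

2.45 seconds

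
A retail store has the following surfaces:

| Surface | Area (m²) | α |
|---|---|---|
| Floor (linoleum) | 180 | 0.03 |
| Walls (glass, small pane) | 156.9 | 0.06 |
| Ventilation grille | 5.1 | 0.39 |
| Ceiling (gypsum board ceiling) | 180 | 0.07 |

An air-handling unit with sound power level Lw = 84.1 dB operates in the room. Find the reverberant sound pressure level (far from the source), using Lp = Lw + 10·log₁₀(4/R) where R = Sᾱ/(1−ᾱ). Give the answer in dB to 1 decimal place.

Σ(Sᵢαᵢ) = 180·0.03 + 156.9·0.06 + 5.1·0.39 + 180·0.07 = 29.403; total area S = 522.0 m².
ᾱ = 29.403/522.0 = 0.0563; R = Sᾱ/(1−ᾱ) = 29.403/(1−0.0563) = 31.157 m².
Lp = Lw + 10 log₁₀(4/R) = 84.1 -8.91 = 75.2 dB.

75.2 dB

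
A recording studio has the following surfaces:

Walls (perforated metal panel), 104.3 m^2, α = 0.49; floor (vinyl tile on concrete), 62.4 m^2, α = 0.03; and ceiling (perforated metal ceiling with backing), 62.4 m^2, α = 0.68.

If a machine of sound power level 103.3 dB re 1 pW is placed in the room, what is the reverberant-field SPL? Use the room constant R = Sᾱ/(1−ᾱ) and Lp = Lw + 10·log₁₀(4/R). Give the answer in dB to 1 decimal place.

87.2 dB

Σ(Sᵢαᵢ) = 104.3×0.49 + 62.4×0.03 + 62.4×0.68 = 95.411; total area S = 229.1 m^2.
ᾱ = 95.411/229.1 = 0.4165; R = Sᾱ/(1−ᾱ) = 95.411/(1−0.4165) = 163.515 m^2.
Lp = 103.3 + 10·log₁₀(4/163.515) = 103.3 + (-16.11) = 87.2 dB.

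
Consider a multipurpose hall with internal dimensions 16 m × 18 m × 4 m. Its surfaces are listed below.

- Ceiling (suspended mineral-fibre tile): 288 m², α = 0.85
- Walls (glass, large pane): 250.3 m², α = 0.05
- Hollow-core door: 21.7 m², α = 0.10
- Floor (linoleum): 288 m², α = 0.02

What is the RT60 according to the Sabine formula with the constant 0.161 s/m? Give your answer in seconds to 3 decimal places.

0.699 s

A = Σ Sᵢαᵢ = 288·0.85 + 250.3·0.05 + 21.7·0.10 + 288·0.02 = 265.245 sabins.
Volume V = 16 × 18 × 4 = 1152 m³.
RT60 = 0.161 · V / A = 0.161 × 1152 / 265.245 = 0.699 s.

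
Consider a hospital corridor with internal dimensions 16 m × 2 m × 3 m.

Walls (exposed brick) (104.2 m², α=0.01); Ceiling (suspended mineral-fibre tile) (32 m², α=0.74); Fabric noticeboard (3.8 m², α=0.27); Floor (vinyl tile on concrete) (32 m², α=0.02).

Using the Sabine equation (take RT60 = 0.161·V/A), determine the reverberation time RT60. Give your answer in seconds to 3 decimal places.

0.586 sec

Summing Sᵢαᵢ: 1.042 + 23.680 + 1.026 + 0.640 → A = 26.388 sabins.
Volume V = 16 × 2 × 3 = 96 m³.
Sabine: RT60 = 0.161 × 96 / 26.388 = 0.586 s.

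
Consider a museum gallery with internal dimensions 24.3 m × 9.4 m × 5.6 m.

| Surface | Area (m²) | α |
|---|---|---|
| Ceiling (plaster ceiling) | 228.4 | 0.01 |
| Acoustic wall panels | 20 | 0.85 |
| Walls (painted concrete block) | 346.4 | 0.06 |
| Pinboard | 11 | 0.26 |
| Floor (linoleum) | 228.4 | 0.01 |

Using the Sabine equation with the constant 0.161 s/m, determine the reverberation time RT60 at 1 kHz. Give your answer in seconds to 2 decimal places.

Total absorption A = 228.4×0.01 + 20×0.85 + 346.4×0.06 + 11×0.26 + 228.4×0.01
  = 2.284 + 17.000 + 20.784 + 2.860 + 2.284 = 45.212 m² sabins.
Volume V = 24.3 × 9.4 × 5.6 = 1279.152 m³.
RT60 = 0.161 · V / A = 0.161 × 1279.152 / 45.212 = 4.56 s.

4.56 seconds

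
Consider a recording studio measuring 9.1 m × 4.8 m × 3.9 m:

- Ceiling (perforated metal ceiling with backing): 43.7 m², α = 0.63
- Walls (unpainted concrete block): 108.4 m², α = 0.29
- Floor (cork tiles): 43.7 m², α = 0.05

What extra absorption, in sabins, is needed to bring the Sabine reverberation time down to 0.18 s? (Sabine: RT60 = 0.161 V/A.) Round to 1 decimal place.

A₁ = Σ Sᵢαᵢ = 43.7·0.63 + 108.4·0.29 + 43.7·0.05 = 61.152 sabins.
V = 170.352 m³. Required absorption A₂ = 0.161 × 170.352 / 0.18 = 152.370 sabins.
Shortfall: 152.370 − 61.152 = 91.2 sabins.

91.2 sabins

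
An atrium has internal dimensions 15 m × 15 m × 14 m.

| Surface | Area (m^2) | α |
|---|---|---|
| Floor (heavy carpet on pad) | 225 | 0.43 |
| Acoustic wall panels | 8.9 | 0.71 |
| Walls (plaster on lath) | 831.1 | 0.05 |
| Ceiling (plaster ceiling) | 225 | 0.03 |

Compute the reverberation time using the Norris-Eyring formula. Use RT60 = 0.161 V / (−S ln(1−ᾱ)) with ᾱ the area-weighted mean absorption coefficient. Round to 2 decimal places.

Total surface area S = 225 + 8.9 + 831.1 + 225 = 1290.0 m^2.
Σ(Sᵢαᵢ) = 225·0.43 + 8.9·0.71 + 831.1·0.05 + 225·0.03 = 151.374.
Mean coefficient ᾱ = A/S = 0.1173.
−S·ln(1−ᾱ) = −1290.0 × ln(1 − 0.1173) = 160.953.
V = 15 × 15 × 14 = 3150 m³.
RT60 = 0.161 × 3150 / 160.953 = 3.15 s.

3.15 sec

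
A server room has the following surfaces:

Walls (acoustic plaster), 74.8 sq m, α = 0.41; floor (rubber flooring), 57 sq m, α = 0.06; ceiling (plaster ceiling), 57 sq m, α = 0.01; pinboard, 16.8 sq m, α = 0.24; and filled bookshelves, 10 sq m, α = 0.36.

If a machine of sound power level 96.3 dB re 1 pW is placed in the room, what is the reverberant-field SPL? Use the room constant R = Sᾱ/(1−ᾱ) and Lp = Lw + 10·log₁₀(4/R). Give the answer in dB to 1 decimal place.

85.1 dB

Σ(Sᵢαᵢ) = 74.8·0.41 + 57·0.06 + 57·0.01 + 16.8·0.24 + 10·0.36 = 42.290; total area S = 215.6 sq m.
ᾱ = 0.1962, so room constant R = A/(1−ᾱ) = 52.613 sq m.
Lp = Lw + 10 log₁₀(4/R) = 96.3 -11.19 = 85.1 dB.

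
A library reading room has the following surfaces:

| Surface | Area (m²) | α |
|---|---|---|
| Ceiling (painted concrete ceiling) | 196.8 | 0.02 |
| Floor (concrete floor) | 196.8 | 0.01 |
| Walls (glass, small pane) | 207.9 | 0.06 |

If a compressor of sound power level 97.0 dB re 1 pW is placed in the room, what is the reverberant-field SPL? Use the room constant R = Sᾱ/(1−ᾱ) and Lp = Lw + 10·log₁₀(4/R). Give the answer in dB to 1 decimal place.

A = 18.378 sabins; S = 601.5 m².
ᾱ = 18.378/601.5 = 0.0306; R = Sᾱ/(1−ᾱ) = 18.378/(1−0.0306) = 18.958 m².
Lp = 97.0 + 10·log₁₀(4/18.958) = 97.0 + (-6.76) = 90.2 dB.

90.2 dB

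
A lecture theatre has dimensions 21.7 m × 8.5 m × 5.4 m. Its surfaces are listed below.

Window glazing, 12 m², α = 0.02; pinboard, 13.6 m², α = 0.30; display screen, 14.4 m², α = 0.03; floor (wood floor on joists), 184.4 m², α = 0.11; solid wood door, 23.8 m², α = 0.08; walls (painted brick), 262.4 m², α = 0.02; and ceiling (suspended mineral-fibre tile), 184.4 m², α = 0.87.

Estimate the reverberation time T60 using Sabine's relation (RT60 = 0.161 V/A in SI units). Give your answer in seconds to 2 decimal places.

0.83 s

Summing Sᵢαᵢ: 0.240 + 4.080 + 0.432 + 20.284 + 1.904 + 5.248 + 160.428 → A = 192.616 sabins.
Room volume: 996.03 m³.
Sabine: RT60 = 0.161 × 996.03 / 192.616 = 0.83 s.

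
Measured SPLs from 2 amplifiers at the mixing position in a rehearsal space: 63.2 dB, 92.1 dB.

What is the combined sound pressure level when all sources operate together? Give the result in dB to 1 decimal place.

Sum in the linear (power) domain: Σ 10^(Lᵢ/10) = 10^(63.2/10) + 10^(92.1/10) = 1.624e+09.
L_total = 10·log₁₀(1.624e+09) = 92.1 dB.

92.1 dB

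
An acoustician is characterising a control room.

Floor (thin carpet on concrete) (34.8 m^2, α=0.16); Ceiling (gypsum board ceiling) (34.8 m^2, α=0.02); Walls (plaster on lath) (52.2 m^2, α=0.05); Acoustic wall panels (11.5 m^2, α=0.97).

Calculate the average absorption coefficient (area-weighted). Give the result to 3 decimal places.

S = Σ Sᵢ = 34.8 + 34.8 + 52.2 + 11.5 = 133.3 m^2.
A = 34.8·0.16 + 34.8·0.02 + 52.2·0.05 + 11.5·0.97 = 20.029 sabins.
ᾱ = 20.029 / 133.3 = 0.150.

0.150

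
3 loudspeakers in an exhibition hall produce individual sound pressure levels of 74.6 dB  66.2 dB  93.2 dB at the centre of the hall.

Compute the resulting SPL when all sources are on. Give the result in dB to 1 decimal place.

93.3 dB

Sum in the linear (power) domain: Σ 10^(Lᵢ/10) = 10^(74.6/10) + 10^(66.2/10) + 10^(93.2/10) = 2.122e+09.
L_total = 10·log₁₀(2.122e+09) = 93.3 dB.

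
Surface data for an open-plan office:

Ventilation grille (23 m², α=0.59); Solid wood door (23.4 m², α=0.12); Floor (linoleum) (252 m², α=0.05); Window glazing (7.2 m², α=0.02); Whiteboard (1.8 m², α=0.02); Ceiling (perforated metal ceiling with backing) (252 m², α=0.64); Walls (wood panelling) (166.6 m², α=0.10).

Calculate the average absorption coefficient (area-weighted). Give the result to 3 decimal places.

S = Σ Sᵢ = 23 + 23.4 + 252 + 7.2 + 1.8 + 252 + 166.6 = 726.0 m².
Σ(Sᵢαᵢ) = 23×0.59 + 23.4×0.12 + 252×0.05 + 7.2×0.02 + 1.8×0.02 + 252×0.64 + 166.6×0.10 = 207.098.
ᾱ = A/S = 0.285.

0.285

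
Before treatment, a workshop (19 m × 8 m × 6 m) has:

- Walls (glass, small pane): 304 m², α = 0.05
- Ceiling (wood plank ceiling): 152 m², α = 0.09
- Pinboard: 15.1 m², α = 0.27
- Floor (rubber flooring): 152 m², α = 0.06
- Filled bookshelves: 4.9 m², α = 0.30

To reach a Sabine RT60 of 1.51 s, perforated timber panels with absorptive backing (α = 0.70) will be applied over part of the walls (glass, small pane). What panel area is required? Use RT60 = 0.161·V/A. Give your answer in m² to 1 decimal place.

82.6

Equivalent absorption area: A₁ = 304*0.05 + 152*0.09 + 15.1*0.27 + 152*0.06 + 4.9*0.30 = 43.547 m².
Required A₂ = 0.161·912/1.51 = 97.240 sabins.
ΔA needed = 97.240 − 43.547 = 53.693 sabins.
Net gain per m²: Δα = 0.70 − 0.05 = 0.65.
Panel area = 53.693 / 0.65 = 82.6 m².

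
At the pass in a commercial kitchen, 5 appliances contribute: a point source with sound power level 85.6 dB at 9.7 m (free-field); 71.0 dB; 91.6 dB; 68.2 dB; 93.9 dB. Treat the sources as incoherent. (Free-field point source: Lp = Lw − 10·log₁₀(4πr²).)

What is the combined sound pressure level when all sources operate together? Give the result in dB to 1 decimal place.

Source at 9.7 m: Lp = 85.6 − 10·log₁₀(4π·9.7²) = 85.6 − 10·log₁₀(1182.370) = 54.9 dB.
Σ 10^(Lᵢ/10) = 3.92e+09.
L_total = 10·log₁₀(3.92e+09) = 95.9 dB.

95.9 dB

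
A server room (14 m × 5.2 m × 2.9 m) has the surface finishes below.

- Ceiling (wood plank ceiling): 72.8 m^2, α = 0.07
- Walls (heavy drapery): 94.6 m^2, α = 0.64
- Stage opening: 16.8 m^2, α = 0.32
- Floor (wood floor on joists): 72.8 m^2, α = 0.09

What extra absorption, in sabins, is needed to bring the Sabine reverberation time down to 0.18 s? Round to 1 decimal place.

111.3 sabins

Total absorption A₁ = 72.8·0.07 + 94.6·0.64 + 16.8·0.32 + 72.8·0.09
  = 5.096 + 60.544 + 5.376 + 6.552 = 77.568 m^2 sabins.
V = 211.12 m³. Required absorption A₂ = 0.161 × 211.12 / 0.18 = 188.835 sabins.
Additional absorption ΔA = 188.835 − 77.568 = 111.3 sabins.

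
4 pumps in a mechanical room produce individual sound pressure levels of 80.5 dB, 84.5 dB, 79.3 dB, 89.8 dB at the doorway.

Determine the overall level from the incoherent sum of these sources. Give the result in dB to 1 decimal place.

91.6 dB

Converting to relative power and adding: 10^(80.5/10) + 10^(84.5/10) + 10^(79.3/10) + 10^(89.8/10) = 1.434e+09.
L_total = 10·log₁₀(1.434e+09) = 91.6 dB.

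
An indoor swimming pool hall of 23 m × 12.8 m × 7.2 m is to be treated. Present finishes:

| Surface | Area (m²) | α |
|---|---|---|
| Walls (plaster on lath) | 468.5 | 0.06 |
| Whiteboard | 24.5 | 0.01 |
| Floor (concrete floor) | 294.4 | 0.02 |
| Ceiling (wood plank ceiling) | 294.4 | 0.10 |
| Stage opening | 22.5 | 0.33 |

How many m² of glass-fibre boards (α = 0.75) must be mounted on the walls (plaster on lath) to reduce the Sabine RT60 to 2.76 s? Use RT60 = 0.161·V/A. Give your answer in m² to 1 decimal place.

76.1

Summing Sᵢαᵢ: 28.110 + 0.245 + 5.888 + 29.440 + 7.425 → A₁ = 71.108 sabins.
Required A₂ = 0.161·2119.68/2.76 = 123.648 sabins.
Absorption to add: 123.648 − 71.108 = 52.540 sabins.
Each m² of panel replacing the walls (plaster on lath) adds (0.75 − 0.06) = 0.69 sabins.
Panel area = 52.540 / 0.69 = 76.1 m².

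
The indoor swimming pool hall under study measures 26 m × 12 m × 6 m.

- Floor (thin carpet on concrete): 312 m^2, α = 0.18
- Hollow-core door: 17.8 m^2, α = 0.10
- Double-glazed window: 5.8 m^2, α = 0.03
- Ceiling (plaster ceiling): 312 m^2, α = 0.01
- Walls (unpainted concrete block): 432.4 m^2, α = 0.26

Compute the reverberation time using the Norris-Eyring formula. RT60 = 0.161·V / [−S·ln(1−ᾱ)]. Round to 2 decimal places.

1.59 seconds

S = Σ Sᵢ = 1080.0 m^2.
Σ(Sᵢαᵢ) = 312×0.18 + 17.8×0.10 + 5.8×0.03 + 312×0.01 + 432.4×0.26 = 173.658.
ᾱ = 173.658 / 1080.0 = 0.1608.
Eyring denominator: −S ln(1−ᾱ) = 189.331.
V = 26 × 12 × 6 = 1872 m³.
T = 0.161·V/[−S·ln(1−ᾱ)] = 0.161·1872/189.331 = 1.59 s.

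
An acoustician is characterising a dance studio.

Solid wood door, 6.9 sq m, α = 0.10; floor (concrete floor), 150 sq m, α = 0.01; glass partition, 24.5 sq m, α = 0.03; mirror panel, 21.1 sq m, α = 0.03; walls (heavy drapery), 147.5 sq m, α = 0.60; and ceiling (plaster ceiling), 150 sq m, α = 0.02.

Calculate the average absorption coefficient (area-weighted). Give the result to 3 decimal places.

S = Σ Sᵢ = 6.9 + 150 + 24.5 + 21.1 + 147.5 + 150 = 500.0 sq m.
Weighted sum Σ Sα = 95.058.
ᾱ = 95.058 / 500.0 = 0.190.

0.190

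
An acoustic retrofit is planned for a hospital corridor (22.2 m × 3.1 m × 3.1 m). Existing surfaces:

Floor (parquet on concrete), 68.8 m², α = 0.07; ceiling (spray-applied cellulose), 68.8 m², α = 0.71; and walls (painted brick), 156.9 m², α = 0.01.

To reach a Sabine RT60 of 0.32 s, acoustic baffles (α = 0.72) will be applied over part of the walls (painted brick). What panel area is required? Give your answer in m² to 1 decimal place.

73.4

A₁ = Σ Sᵢαᵢ = 68.8*0.07 + 68.8*0.71 + 156.9*0.01 = 55.233 sabins.
Required A₂ = 0.161·213.342/0.32 = 107.338 sabins.
Absorption to add: 107.338 − 55.233 = 52.105 sabins.
Each m² of panel replacing the walls (painted brick) adds (0.72 − 0.01) = 0.71 sabins.
Panel area = 52.105 / 0.71 = 73.4 m².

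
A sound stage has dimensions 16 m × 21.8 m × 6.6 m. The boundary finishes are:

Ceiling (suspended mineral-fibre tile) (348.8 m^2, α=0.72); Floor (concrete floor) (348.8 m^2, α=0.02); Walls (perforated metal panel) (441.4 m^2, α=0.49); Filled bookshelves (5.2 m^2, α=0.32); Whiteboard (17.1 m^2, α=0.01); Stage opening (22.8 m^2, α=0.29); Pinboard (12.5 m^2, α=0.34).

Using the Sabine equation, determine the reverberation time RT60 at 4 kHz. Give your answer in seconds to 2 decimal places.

Equivalent absorption area: A = 348.8·0.72 + 348.8·0.02 + 441.4·0.49 + 5.2·0.32 + 17.1·0.01 + 22.8·0.29 + 12.5·0.34 = 487.095 m^2.
V = 16·21.8·6.6 = 2302.08 m³.
T = 0.161 V/A = 0.161·2302.08/487.095 = 0.76 s.

0.76 s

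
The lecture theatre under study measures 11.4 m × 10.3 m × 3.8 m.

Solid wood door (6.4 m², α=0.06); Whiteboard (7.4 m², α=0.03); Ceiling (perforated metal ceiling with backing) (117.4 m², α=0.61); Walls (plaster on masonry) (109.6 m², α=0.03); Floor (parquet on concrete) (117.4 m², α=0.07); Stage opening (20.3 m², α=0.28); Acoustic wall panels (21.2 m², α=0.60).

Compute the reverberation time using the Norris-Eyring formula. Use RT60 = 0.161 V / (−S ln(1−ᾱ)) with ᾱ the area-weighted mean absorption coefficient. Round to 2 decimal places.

Total surface area S = 6.4 + 7.4 + 117.4 + 109.6 + 117.4 + 20.3 + 21.2 = 399.7 m².
Absorption A = 6.4×0.06 + 7.4×0.03 + 117.4×0.61 + 109.6×0.03 + 117.4×0.07 + 20.3×0.28 + 21.2×0.60 = 102.130 sabins.
ᾱ = 102.130 / 399.7 = 0.2555.
Eyring denominator: −S ln(1−ᾱ) = 117.928.
V = 11.4 × 10.3 × 3.8 = 446.196 m³.
RT60 = 0.161 × 446.196 / 117.928 = 0.61 s.

0.61 seconds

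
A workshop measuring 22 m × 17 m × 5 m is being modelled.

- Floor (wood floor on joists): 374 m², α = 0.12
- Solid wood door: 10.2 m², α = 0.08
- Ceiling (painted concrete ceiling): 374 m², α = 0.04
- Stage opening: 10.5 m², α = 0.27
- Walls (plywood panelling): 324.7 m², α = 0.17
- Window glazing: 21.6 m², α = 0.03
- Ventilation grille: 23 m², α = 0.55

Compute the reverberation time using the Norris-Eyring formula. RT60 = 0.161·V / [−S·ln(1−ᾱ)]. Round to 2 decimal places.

2.15 s

S = Σ Sᵢ = 1138.0 m².
Σ(Sᵢαᵢ) = 374·0.12 + 10.2·0.08 + 374·0.04 + 10.5·0.27 + 324.7·0.17 + 21.6·0.03 + 23·0.55 = 131.988.
ᾱ = 131.988 / 1138.0 = 0.1160.
Eyring denominator: −S ln(1−ᾱ) = 140.313.
V = 22 × 17 × 5 = 1870 m³.
RT60 = 0.161 × 1870 / 140.313 = 2.15 s.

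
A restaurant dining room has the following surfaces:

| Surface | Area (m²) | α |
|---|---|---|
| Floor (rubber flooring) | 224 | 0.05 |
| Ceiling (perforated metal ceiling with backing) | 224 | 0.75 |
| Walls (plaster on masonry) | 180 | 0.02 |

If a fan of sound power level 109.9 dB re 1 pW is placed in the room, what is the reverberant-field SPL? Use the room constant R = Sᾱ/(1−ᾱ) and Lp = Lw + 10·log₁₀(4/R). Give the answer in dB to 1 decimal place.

91.8 dB

Σ(Sᵢαᵢ) = 224·0.05 + 224·0.75 + 180·0.02 = 182.800; total area S = 628.0 m².
ᾱ = 0.2911, so room constant R = A/(1−ᾱ) = 257.864 m².
Lp = Lw + 10 log₁₀(4/R) = 109.9 -18.09 = 91.8 dB.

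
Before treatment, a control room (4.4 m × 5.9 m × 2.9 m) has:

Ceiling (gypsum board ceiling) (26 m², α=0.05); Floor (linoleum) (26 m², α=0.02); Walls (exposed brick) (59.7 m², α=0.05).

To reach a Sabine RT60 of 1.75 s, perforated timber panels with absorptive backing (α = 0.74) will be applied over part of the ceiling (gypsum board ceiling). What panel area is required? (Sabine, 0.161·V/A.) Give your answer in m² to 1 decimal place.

Equivalent absorption area: A₁ = 26*0.05 + 26*0.02 + 59.7*0.05 = 4.805 m².
Required A₂ = 0.161·75.284/1.75 = 6.926 sabins.
ΔA needed = 6.926 − 4.805 = 2.121 sabins.
Each m² of panel replacing the ceiling (gypsum board ceiling) adds (0.74 − 0.05) = 0.69 sabins.
Panel area = 2.121 / 0.69 = 3.1 m².

3.1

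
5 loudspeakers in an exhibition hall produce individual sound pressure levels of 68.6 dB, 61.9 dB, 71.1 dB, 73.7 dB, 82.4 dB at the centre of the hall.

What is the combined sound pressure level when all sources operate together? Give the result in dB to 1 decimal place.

Converting to relative power and adding: 10^(68.6/10) + 10^(61.9/10) + 10^(71.1/10) + 10^(73.7/10) + 10^(82.4/10) = 2.189e+08.
L_total = 10·log₁₀(2.189e+08) = 83.4 dB.

83.4 dB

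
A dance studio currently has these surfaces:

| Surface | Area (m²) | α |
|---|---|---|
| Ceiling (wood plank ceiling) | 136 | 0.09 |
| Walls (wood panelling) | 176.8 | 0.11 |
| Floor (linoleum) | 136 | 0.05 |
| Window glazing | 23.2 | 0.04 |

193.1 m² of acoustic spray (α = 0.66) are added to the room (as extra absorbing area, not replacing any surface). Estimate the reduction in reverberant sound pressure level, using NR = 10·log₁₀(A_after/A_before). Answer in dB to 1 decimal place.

A_before = Σ Sᵢαᵢ = 136·0.09 + 176.8·0.11 + 136·0.05 + 23.2·0.04 = 39.416 sabins.
Added absorption = 193.1 × 0.66 = 127.446 sabins.
New total A_after = 166.862 sabins.
Reduction = 10 log₁₀(A_after/A_before) = 10 log₁₀(4.2334) = 6.3 dB.

6.3 dB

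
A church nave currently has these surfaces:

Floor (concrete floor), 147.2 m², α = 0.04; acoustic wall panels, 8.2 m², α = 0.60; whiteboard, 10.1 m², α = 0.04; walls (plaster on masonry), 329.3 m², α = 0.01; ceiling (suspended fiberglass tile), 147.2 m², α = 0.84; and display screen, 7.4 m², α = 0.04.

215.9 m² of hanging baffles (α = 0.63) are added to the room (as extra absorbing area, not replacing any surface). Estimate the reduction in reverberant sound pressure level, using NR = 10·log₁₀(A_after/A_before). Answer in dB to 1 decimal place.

3.0 dB

Equivalent absorption area: A_before = 147.2×0.04 + 8.2×0.60 + 10.1×0.04 + 329.3×0.01 + 147.2×0.84 + 7.4×0.04 = 138.449 m².
Added absorption = 215.9 × 0.63 = 136.017 sabins.
A_after = 138.449 + 136.017 = 274.466 sabins.
NR = 10·log₁₀(274.466/138.449) = 3.0 dB.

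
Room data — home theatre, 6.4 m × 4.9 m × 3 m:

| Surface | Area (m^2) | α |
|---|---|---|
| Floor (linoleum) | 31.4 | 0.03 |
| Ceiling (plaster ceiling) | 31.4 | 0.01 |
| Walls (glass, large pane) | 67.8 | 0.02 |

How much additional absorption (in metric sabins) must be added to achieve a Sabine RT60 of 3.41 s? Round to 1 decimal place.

A₁ = Σ Sᵢαᵢ = 31.4*0.03 + 31.4*0.01 + 67.8*0.02 = 2.612 sabins.
V = 94.08 m³. Required absorption A₂ = 0.161 × 94.08 / 3.41 = 4.442 sabins.
ΔA = A₂ − A₁ = 4.442 − 2.612 = 1.8 sabins.

1.8 sabins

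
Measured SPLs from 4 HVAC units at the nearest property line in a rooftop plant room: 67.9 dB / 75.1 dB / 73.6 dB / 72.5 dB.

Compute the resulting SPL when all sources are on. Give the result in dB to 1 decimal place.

79.0 dB

Converting to relative power and adding: 10^(67.9/10) + 10^(75.1/10) + 10^(73.6/10) + 10^(72.5/10) = 7.922e+07.
L_total = 10·log₁₀(7.922e+07) = 79.0 dB.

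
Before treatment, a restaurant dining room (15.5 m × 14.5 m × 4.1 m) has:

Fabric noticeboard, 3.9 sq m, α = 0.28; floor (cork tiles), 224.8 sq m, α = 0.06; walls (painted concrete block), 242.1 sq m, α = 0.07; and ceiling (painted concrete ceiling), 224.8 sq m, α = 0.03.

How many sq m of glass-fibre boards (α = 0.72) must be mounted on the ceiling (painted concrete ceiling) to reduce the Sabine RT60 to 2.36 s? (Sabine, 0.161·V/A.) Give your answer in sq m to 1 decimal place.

Total absorption A₁ = 3.9·0.28 + 224.8·0.06 + 242.1·0.07 + 224.8·0.03
  = 1.092 + 13.488 + 16.947 + 6.744 = 38.271 sq m sabins.
V = 921.475 m³. Target absorption A₂ = 0.161 × 921.475 / 2.36 = 62.863 sabins.
ΔA needed = 62.863 − 38.271 = 24.592 sabins.
Net gain per sq m: Δα = 0.72 − 0.03 = 0.69.
Area = ΔA/Δα = 24.592/0.69 = 35.6 sq m.

35.6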